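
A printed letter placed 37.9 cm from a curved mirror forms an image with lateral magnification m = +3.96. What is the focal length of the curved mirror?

f = 50.7 cm (concave)

m = −d_i/d_o ⇒ d_i = −m·d_o = −(+3.96)·(37.9) = -150.1 cm.
1/f = 1/d_o + 1/d_i = 1/(37.9) + 1/(-150.1) = 0.01972, so f = 50.7 cm.
Since f is positive, the curved mirror is concave.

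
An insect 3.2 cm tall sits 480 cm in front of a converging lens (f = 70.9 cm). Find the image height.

0.555 cm

1/d_i = 1/f − 1/d_o = 1/(70.90) − 1/(480) = 0.01202, so d_i = 83.19 cm.
m = −d_i/d_o = -0.1733.
|h_i| = |m|·h_o = 0.1733 × 3.2 = 0.555 cm. The image is real, inverted and reduced, on the far side of the lens.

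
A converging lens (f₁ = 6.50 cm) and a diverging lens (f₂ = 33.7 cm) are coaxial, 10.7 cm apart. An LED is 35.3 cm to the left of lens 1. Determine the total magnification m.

Lens 1: 1/d_i1 = 1/(6.50) − 1/(35.3) = 0.1255, so d_i1 = 7.967 cm; m₁ = −d_i1/d_o1 = -0.2257.
d_o2 = 10.7 − (7.967) = 2.733 cm.
f₂ = −33.7 cm (diverging).
Lens 2: 1/d_i2 = 1/(-33.7) − 1/(2.733) = -0.3956, so d_i2 = -2.528 cm; m₂ = −d_i2/d_o2 = +0.9250.
m = m₁·m₂ = (-0.2257)(+0.9250) = -0.209.

m = -0.209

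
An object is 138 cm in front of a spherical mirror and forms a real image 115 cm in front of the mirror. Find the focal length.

Real image ⇒ d_i = +115 cm.
1/f = 1/d_o + 1/d_i = 1/(138) + 1/(115) = 0.01594, so f = 62.7 cm.
Since f is positive, the spherical mirror is concave.

f = 62.7 cm (concave)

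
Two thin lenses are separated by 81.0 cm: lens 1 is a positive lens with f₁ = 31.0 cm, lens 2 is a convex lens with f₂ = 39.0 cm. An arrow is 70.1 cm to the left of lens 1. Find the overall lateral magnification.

m = -2.28

Lens 1: 1/d_i1 = 1/(31.0) − 1/(70.1) = 0.01799, so d_i1 = 55.58 cm; m₁ = −d_i1/d_o1 = -0.7929.
d_o2 = 81.0 − (55.58) = 25.42 cm.
Lens 2: 1/d_i2 = 1/(39.0) − 1/(25.42) = -0.01370, so d_i2 = -73.00 cm; m₂ = −d_i2/d_o2 = +2.872.
m = m₁·m₂ = (-0.7929)(+2.872) = -2.28.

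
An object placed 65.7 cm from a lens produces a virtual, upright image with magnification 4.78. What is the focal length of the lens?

m = −d_i/d_o ⇒ d_i = −m·d_o = −(+4.78)·(65.7) = -314.0 cm.
1/f = 1/d_o + 1/d_i = 1/(65.7) + 1/(-314.0) = 0.01204, so f = 83.1 cm.
Since f is positive, the lens is converging.

f = 83.1 cm (converging)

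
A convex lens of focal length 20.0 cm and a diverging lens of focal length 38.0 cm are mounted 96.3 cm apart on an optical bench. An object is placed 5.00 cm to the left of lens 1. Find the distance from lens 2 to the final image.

Lens 1: 1/d_i1 = 1/f₁ − 1/d_o1 = 1/(20.0) − 1/(5.00) = -0.1500, so d_i1 = -6.667 cm.
The intermediate image is 6.667 cm to the left of lens 1 (virtual), which is 96.3 − (-6.667) = 103.0 cm to the left of lens 2, so d_o2 = +103.0 cm.
Lens 2 is diverging, so f₂ = −38.0 cm.
Lens 2: 1/d_i2 = 1/f₂ − 1/d_o2 = 1/(-38.0) − 1/(103.0) = -0.03602, so d_i2 = -27.8 cm.
The final image is virtual, 27.8 cm to the left of lens 2 (overall magnification ≈ 0.36).

27.8 cm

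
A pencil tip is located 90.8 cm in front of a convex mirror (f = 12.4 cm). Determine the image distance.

10.9 cm

For a convex mirror, f = -12.4 cm.
Mirror equation: 1/q = 1/f − 1/p = 1/(-12.40) − 1/(90.8) = -0.08065 − 0.01101 = -0.09166, so q = -10.9 cm.
The image is virtual, upright and reduced, behind the mirror.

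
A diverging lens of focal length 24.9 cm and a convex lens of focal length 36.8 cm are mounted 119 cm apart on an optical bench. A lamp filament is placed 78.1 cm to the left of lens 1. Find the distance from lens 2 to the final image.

50.2 cm

Lens 1 is diverging, so f₁ = −24.9 cm.
Lens 1: 1/d_i1 = 1/f₁ − 1/d_o1 = 1/(-24.9) − 1/(78.1) = -0.05296, so d_i1 = -18.88 cm.
The intermediate image is 18.88 cm to the left of lens 1 (virtual), which is 119 − (-18.88) = 137.9 cm to the left of lens 2, so d_o2 = +137.9 cm.
Lens 2: 1/d_i2 = 1/f₂ − 1/d_o2 = 1/(36.8) − 1/(137.9) = 0.01992, so d_i2 = 50.2 cm.
The final image is real, 50.2 cm to the right of lens 2 (overall magnification ≈ -0.088).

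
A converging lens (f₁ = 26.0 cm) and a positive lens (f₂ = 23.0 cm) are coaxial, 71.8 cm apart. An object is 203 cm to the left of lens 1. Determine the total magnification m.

m = +0.178

Lens 1: 1/d_i1 = 1/(26.0) − 1/(203) = 0.03354, so d_i1 = 29.82 cm; m₁ = −d_i1/d_o1 = -0.1469.
d_o2 = 71.8 − (29.82) = 41.98 cm.
Lens 2: 1/d_i2 = 1/(23.0) − 1/(41.98) = 0.01966, so d_i2 = 50.87 cm; m₂ = −d_i2/d_o2 = -1.212.
m = m₁·m₂ = (-0.1469)(-1.212) = +0.178.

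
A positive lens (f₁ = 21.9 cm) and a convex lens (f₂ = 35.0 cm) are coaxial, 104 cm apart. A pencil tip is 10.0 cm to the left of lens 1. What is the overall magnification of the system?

m = -0.737

Lens 1: 1/d_i1 = 1/(21.9) − 1/(10.0) = -0.05434, so d_i1 = -18.40 cm; m₁ = −d_i1/d_o1 = +1.840.
d_o2 = 104 − (-18.40) = 122.4 cm.
Lens 2: 1/d_i2 = 1/(35.0) − 1/(122.4) = 0.02040, so d_i2 = 49.02 cm; m₂ = −d_i2/d_o2 = -0.4005.
m = m₁·m₂ = (+1.840)(-0.4005) = -0.737.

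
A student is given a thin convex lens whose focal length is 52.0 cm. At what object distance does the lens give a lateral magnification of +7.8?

m = −d_i/d_o ⇒ d_i = −m·d_o.
1/f = 1/d_o + 1/d_i = 1/d_o − 1/(m·d_o) = (1 − 1/m)/d_o, so d_o = f(1 − 1/m) = (52.00)(1 − 1/(+7.8)) = 45.3 cm.

45.3 cm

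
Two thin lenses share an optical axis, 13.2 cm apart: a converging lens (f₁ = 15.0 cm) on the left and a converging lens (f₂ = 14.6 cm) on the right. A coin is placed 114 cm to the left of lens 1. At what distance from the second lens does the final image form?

Lens 1: 1/d_i1 = 1/f₁ − 1/d_o1 = 1/(15.0) − 1/(114) = 0.05789, so d_i1 = 17.27 cm.
The intermediate image is 17.27 cm to the right of lens 1, which lies 4.070 cm to the right of lens 2 — a virtual object — so d_o2 = −4.070 cm.
Lens 2: 1/d_i2 = 1/f₂ − 1/d_o2 = 1/(14.6) − 1/(-4.070) = 0.3142, so d_i2 = 3.18 cm.
The final image is real, 3.18 cm to the right of lens 2 (overall magnification ≈ -0.12).

3.18 cm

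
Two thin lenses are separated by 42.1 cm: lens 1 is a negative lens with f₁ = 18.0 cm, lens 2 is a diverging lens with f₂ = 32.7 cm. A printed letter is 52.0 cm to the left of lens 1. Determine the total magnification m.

m = +0.0954

f₁ = −18.0 cm (diverging).
Lens 1: 1/d_i1 = 1/(-18.0) − 1/(52.0) = -0.07479, so d_i1 = -13.37 cm; m₁ = −d_i1/d_o1 = +0.2571.
d_o2 = 42.1 − (-13.37) = 55.47 cm.
f₂ = −32.7 cm (diverging).
Lens 2: 1/d_i2 = 1/(-32.7) − 1/(55.47) = -0.04861, so d_i2 = -20.57 cm; m₂ = −d_i2/d_o2 = +0.3709.
m = m₁·m₂ = (+0.2571)(+0.3709) = +0.0954.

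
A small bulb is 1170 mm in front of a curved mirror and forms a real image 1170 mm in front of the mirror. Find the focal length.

f = 585 mm (concave)

Real image ⇒ d_i = +1170 mm.
1/f = 1/d_o + 1/d_i = 1/(1170) + 1/(1170) = 0.001709, so f = 585 mm.
Since f is positive, the curved mirror is concave.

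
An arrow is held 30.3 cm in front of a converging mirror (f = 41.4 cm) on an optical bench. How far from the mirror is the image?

Mirror equation: 1/v = 1/f − 1/u = 1/(41.40) − 1/(30.3) = 0.02415 − 0.03300 = -0.008849, so v = -113 cm.
The image is virtual, upright and enlarged, behind the mirror.

113 cm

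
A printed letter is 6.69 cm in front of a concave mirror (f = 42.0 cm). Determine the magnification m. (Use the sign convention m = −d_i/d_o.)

m = +1.19

1/d_i = 1/f − 1/d_o = 1/(42.00) − 1/(6.69) = -0.1257, so d_i = -7.958 cm.
m = −d_i/d_o = −(-7.958)/(6.69) = +1.19.
The image is virtual, upright and enlarged, behind the mirror.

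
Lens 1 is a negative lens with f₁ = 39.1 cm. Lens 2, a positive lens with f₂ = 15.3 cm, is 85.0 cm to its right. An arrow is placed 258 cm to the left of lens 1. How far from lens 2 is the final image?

17.6 cm

Lens 1 is diverging, so f₁ = −39.1 cm.
Lens 1: 1/d_i1 = 1/f₁ − 1/d_o1 = 1/(-39.1) − 1/(258) = -0.02945, so d_i1 = -33.95 cm.
The intermediate image is 33.95 cm to the left of lens 1 (virtual), which is 85.0 − (-33.95) = 119.0 cm to the left of lens 2, so d_o2 = +119.0 cm.
Lens 2: 1/d_i2 = 1/f₂ − 1/d_o2 = 1/(15.3) − 1/(119.0) = 0.05696, so d_i2 = 17.6 cm.
The final image is real, 17.6 cm to the right of lens 2 (overall magnification ≈ -0.019).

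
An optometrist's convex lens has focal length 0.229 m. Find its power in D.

P = +4.37 D

P = 1/f = 1/(0.229 m) = +4.37 D.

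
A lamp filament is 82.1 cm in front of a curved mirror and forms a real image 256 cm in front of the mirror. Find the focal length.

Real image ⇒ d_i = +256 cm.
1/f = 1/d_o + 1/d_i = 1/(82.1) + 1/(256) = 0.01609, so f = 62.2 cm.
Since f is positive, the curved mirror is concave.

f = 62.2 cm (concave)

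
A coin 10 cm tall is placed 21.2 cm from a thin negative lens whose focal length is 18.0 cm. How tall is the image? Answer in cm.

4.59 cm

For a negative lens, f = -18.0 cm.
1/d_i = 1/f − 1/d_o = 1/(-18.00) − 1/(21.2) = -0.1027, so d_i = -9.735 cm.
m = −d_i/d_o = +0.4592.
|h_i| = |m|·h_o = 0.4592 × 10 = 4.59 cm. The image is virtual, upright and reduced, on the same side as the object.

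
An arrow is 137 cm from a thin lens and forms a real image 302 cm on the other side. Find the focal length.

f = 94.2 cm (converging)

Real image ⇒ d_i = +302 cm.
1/f = 1/d_o + 1/d_i = 1/(137) + 1/(302) = 0.01061, so f = 94.2 cm.
Since f is positive, the thin lens is converging.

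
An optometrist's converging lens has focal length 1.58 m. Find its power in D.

P = +0.633 D

P = 1/f = 1/(1.58 m) = +0.633 D.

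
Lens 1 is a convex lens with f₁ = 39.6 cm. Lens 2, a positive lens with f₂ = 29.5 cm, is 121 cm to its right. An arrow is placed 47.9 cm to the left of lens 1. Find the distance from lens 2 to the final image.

23.1 cm

Lens 1: 1/d_i1 = 1/f₁ − 1/d_o1 = 1/(39.6) − 1/(47.9) = 0.004376, so d_i1 = 228.5 cm.
The intermediate image is 228.5 cm to the right of lens 1, which lies 107.5 cm to the right of lens 2 — a virtual object — so d_o2 = −107.5 cm.
Lens 2: 1/d_i2 = 1/f₂ − 1/d_o2 = 1/(29.5) − 1/(-107.5) = 0.04320, so d_i2 = 23.1 cm.
The final image is real, 23.1 cm to the right of lens 2 (overall magnification ≈ -1.0).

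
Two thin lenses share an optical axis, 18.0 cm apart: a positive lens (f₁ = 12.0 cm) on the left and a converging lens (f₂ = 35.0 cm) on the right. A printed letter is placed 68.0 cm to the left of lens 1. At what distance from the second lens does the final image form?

3.80 cm

Lens 1: 1/d_i1 = 1/f₁ − 1/d_o1 = 1/(12.0) − 1/(68.0) = 0.06863, so d_i1 = 14.57 cm.
The intermediate image is 14.57 cm to the right of lens 1, which is 18.0 − (14.57) = 3.430 cm to the left of lens 2, so d_o2 = +3.430 cm.
Lens 2: 1/d_i2 = 1/f₂ − 1/d_o2 = 1/(35.0) − 1/(3.430) = -0.2630, so d_i2 = -3.80 cm.
The final image is virtual, 3.80 cm to the left of lens 2 (overall magnification ≈ -0.24).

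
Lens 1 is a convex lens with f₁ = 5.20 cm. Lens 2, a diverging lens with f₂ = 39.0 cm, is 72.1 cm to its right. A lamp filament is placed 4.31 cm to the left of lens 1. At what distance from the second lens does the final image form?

27.8 cm

Lens 1: 1/d_i1 = 1/f₁ − 1/d_o1 = 1/(5.20) − 1/(4.31) = -0.03971, so d_i1 = -25.18 cm.
The intermediate image is 25.18 cm to the left of lens 1 (virtual), which is 72.1 − (-25.18) = 97.28 cm to the left of lens 2, so d_o2 = +97.28 cm.
Lens 2 is diverging, so f₂ = −39.0 cm.
Lens 2: 1/d_i2 = 1/f₂ − 1/d_o2 = 1/(-39.0) − 1/(97.28) = -0.03592, so d_i2 = -27.8 cm.
The final image is virtual, 27.8 cm to the left of lens 2 (overall magnification ≈ 1.7).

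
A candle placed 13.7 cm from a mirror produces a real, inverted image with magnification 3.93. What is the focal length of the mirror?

f = 10.9 cm (concave)

m = −d_i/d_o ⇒ d_i = −m·d_o = −(-3.93)·(13.7) = 53.84 cm.
1/f = 1/d_o + 1/d_i = 1/(13.7) + 1/(53.84) = 0.09157, so f = 10.9 cm.
Since f is positive, the mirror is concave.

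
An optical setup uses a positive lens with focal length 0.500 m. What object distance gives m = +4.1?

0.378 m

m = −d_i/d_o ⇒ d_i = −m·d_o.
1/f = 1/d_o + 1/d_i = 1/d_o − 1/(m·d_o) = (1 − 1/m)/d_o, so d_o = f(1 − 1/m) = (0.5000)(1 − 1/(+4.1)) = 0.378 m.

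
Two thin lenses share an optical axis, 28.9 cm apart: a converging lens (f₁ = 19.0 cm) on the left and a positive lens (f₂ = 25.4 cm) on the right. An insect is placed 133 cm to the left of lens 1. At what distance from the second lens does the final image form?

Lens 1: 1/d_i1 = 1/f₁ − 1/d_o1 = 1/(19.0) − 1/(133) = 0.04511, so d_i1 = 22.17 cm.
The intermediate image is 22.17 cm to the right of lens 1, which is 28.9 − (22.17) = 6.730 cm to the left of lens 2, so d_o2 = +6.730 cm.
Lens 2: 1/d_i2 = 1/f₂ − 1/d_o2 = 1/(25.4) − 1/(6.730) = -0.1092, so d_i2 = -9.16 cm.
The final image is virtual, 9.16 cm to the left of lens 2 (overall magnification ≈ -0.23).

9.16 cm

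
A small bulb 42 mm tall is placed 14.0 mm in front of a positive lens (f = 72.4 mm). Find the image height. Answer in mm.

52.1 mm

1/d_i = 1/f − 1/d_o = 1/(72.40) − 1/(14.0) = -0.05762, so d_i = -17.36 mm.
m = −d_i/d_o = +1.240.
|h_i| = |m|·h_o = 1.240 × 42 = 52.1 mm. The image is virtual, upright and enlarged, on the same side as the object.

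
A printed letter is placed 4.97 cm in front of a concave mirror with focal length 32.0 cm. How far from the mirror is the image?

5.88 cm

Mirror equation: 1/q = 1/f − 1/p = 1/(32.00) − 1/(4.97) = 0.03125 − 0.2012 = -0.1700, so q = -5.88 cm.
The image is virtual, upright and enlarged, behind the mirror.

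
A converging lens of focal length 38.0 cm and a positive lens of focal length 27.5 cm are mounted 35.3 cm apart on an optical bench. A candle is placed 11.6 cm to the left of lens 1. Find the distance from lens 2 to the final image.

Lens 1: 1/d_i1 = 1/f₁ − 1/d_o1 = 1/(38.0) − 1/(11.6) = -0.05989, so d_i1 = -16.70 cm.
The intermediate image is 16.70 cm to the left of lens 1 (virtual), which is 35.3 − (-16.70) = 52.00 cm to the left of lens 2, so d_o2 = +52.00 cm.
Lens 2: 1/d_i2 = 1/f₂ − 1/d_o2 = 1/(27.5) − 1/(52.00) = 0.01713, so d_i2 = 58.4 cm.
The final image is real, 58.4 cm to the right of lens 2 (overall magnification ≈ -1.6).

58.4 cm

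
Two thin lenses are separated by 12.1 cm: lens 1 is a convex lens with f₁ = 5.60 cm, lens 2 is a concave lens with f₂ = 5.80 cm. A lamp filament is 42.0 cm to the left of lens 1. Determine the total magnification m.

m = -0.0780

Lens 1: 1/d_i1 = 1/(5.60) − 1/(42.0) = 0.1548, so d_i1 = 6.462 cm; m₁ = −d_i1/d_o1 = -0.1539.
d_o2 = 12.1 − (6.462) = 5.638 cm.
f₂ = −5.80 cm (diverging).
Lens 2: 1/d_i2 = 1/(-5.80) − 1/(5.638) = -0.3498, so d_i2 = -2.859 cm; m₂ = −d_i2/d_o2 = +0.5071.
m = m₁·m₂ = (-0.1539)(+0.5071) = -0.0780.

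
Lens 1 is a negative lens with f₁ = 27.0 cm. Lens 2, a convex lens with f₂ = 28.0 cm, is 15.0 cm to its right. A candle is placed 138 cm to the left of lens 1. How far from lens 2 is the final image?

110 cm

Lens 1 is diverging, so f₁ = −27.0 cm.
Lens 1: 1/d_i1 = 1/f₁ − 1/d_o1 = 1/(-27.0) − 1/(138) = -0.04428, so d_i1 = -22.58 cm.
The intermediate image is 22.58 cm to the left of lens 1 (virtual), which is 15.0 − (-22.58) = 37.58 cm to the left of lens 2, so d_o2 = +37.58 cm.
Lens 2: 1/d_i2 = 1/f₂ − 1/d_o2 = 1/(28.0) − 1/(37.58) = 0.009104, so d_i2 = 110 cm.
The final image is real, 110 cm to the right of lens 2 (overall magnification ≈ -0.48).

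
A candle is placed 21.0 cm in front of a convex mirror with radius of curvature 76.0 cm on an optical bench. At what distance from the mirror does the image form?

13.5 cm

f = R/2 = 76.0/2 = 38.00 cm; for a convex mirror, f = -38.00 cm.
Mirror equation: 1/d_i = 1/f − 1/d_o = 1/(-38.00) − 1/(21.0) = -0.02632 − 0.04762 = -0.07393, so d_i = -13.5 cm.
The image is virtual, upright and reduced, behind the mirror.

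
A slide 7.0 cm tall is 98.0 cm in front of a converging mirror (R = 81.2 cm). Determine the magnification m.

m = -0.707

f = R/2 = 81.2/2 = 40.60 cm.
1/d_i = 1/f − 1/d_o = 1/(40.60) − 1/(98.0) = 0.01443, so d_i = 69.32 cm.
m = −d_i/d_o = −(69.32)/(98.0) = -0.707.
The image is real, inverted and reduced, in front of the mirror.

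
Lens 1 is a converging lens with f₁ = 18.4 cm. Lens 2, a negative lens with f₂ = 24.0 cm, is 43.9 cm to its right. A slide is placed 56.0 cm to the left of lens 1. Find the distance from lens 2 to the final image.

Lens 1: 1/d_i1 = 1/f₁ − 1/d_o1 = 1/(18.4) − 1/(56.0) = 0.03649, so d_i1 = 27.40 cm.
The intermediate image is 27.40 cm to the right of lens 1, which is 43.9 − (27.40) = 16.50 cm to the left of lens 2, so d_o2 = +16.50 cm.
Lens 2 is diverging, so f₂ = −24.0 cm.
Lens 2: 1/d_i2 = 1/f₂ − 1/d_o2 = 1/(-24.0) − 1/(16.50) = -0.1023, so d_i2 = -9.78 cm.
The final image is virtual, 9.78 cm to the left of lens 2 (overall magnification ≈ -0.29).

9.78 cm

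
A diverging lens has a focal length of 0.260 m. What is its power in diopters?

For a diverging lens, f = −0.260 m.
P = 1/f = 1/(-0.260 m) = -3.85 D.

P = -3.85 D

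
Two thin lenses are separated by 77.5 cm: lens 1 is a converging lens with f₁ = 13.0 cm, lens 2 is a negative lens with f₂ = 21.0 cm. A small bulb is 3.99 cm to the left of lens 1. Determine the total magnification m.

m = +0.291

Lens 1: 1/d_i1 = 1/(13.0) − 1/(3.99) = -0.1737, so d_i1 = -5.757 cm; m₁ = −d_i1/d_o1 = +1.443.
d_o2 = 77.5 − (-5.757) = 83.26 cm.
f₂ = −21.0 cm (diverging).
Lens 2: 1/d_i2 = 1/(-21.0) − 1/(83.26) = -0.05963, so d_i2 = -16.77 cm; m₂ = −d_i2/d_o2 = +0.2014.
m = m₁·m₂ = (+1.443)(+0.2014) = +0.291.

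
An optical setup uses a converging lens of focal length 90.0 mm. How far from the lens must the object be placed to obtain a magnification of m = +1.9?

m = −d_i/d_o ⇒ d_i = −m·d_o.
1/f = 1/d_o + 1/d_i = 1/d_o − 1/(m·d_o) = (1 − 1/m)/d_o, so d_o = f(1 − 1/m) = (90.00)(1 − 1/(+1.9)) = 42.6 mm.

42.6 mm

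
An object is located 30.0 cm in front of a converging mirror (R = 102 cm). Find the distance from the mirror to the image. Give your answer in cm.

f = R/2 = 102/2 = 51.00 cm.
Mirror equation: 1/q = 1/f − 1/p = 1/(51.00) − 1/(30.0) = 0.01961 − 0.03333 = -0.01373, so q = -72.9 cm.
The image is virtual, upright and enlarged, behind the mirror.

72.9 cm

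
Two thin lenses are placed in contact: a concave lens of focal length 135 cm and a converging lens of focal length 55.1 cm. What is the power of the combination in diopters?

P₁ = 1/f₁ = 1/(-1.35 m) = -0.7407 D; P₂ = 1/f₂ = 1/(0.551 m) = +1.815 D.
For thin lenses in contact, P = P₁ + P₂ = (-0.7407) + (+1.815) = +1.07 D.

P = +1.07 D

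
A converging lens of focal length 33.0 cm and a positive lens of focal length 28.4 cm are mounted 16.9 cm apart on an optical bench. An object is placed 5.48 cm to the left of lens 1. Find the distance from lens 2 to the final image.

Lens 1: 1/d_i1 = 1/f₁ − 1/d_o1 = 1/(33.0) − 1/(5.48) = -0.1522, so d_i1 = -6.571 cm.
The intermediate image is 6.571 cm to the left of lens 1 (virtual), which is 16.9 − (-6.571) = 23.47 cm to the left of lens 2, so d_o2 = +23.47 cm.
Lens 2: 1/d_i2 = 1/f₂ − 1/d_o2 = 1/(28.4) − 1/(23.47) = -0.007396, so d_i2 = -135 cm.
The final image is virtual, 135 cm to the left of lens 2 (overall magnification ≈ 6.9).

135 cm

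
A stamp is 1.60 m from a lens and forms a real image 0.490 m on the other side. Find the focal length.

Real image ⇒ d_i = +0.490 m.
1/f = 1/d_o + 1/d_i = 1/(1.60) + 1/(0.490) = 2.666, so f = 0.375 m.
Since f is positive, the lens is converging.

f = 0.375 m (converging)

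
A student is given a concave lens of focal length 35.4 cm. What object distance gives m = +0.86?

For a concave lens, f = -35.4 cm.
m = −d_i/d_o ⇒ d_i = −m·d_o.
1/f = 1/d_o + 1/d_i = 1/d_o − 1/(m·d_o) = (1 − 1/m)/d_o, so d_o = f(1 − 1/m) = (-35.40)(1 − 1/(+0.86)) = 5.76 cm.

5.76 cm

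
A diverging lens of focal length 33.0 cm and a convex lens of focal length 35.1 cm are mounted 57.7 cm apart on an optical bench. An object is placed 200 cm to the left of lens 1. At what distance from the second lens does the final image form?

Lens 1 is diverging, so f₁ = −33.0 cm.
Lens 1: 1/d_i1 = 1/f₁ − 1/d_o1 = 1/(-33.0) − 1/(200) = -0.03530, so d_i1 = -28.33 cm.
The intermediate image is 28.33 cm to the left of lens 1 (virtual), which is 57.7 − (-28.33) = 86.03 cm to the left of lens 2, so d_o2 = +86.03 cm.
Lens 2: 1/d_i2 = 1/f₂ − 1/d_o2 = 1/(35.1) − 1/(86.03) = 0.01687, so d_i2 = 59.3 cm.
The final image is real, 59.3 cm to the right of lens 2 (overall magnification ≈ -0.098).

59.3 cm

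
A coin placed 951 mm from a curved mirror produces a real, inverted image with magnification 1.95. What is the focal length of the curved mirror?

m = −d_i/d_o ⇒ d_i = −m·d_o = −(-1.95)·(951) = 1854 mm.
1/f = 1/d_o + 1/d_i = 1/(951) + 1/(1854) = 0.001591, so f = 629 mm.
Since f is positive, the curved mirror is concave.

f = 629 mm (concave)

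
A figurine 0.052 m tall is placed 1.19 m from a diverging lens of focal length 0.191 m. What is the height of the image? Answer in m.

For a diverging lens, f = -0.191 m.
1/d_i = 1/f − 1/d_o = 1/(-0.1910) − 1/(1.19) = -6.076, so d_i = -0.1646 m.
m = −d_i/d_o = +0.1383.
|h_i| = |m|·h_o = 0.1383 × 0.052 = 0.00719 m. The image is virtual, upright and reduced, on the same side as the object.

0.00719 m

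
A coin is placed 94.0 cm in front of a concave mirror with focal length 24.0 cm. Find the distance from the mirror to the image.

32.2 cm

Mirror equation: 1/s_i = 1/f − 1/s_o = 1/(24.00) − 1/(94.0) = 0.04167 − 0.01064 = 0.03103, so s_i = 32.2 cm.
The image is real, inverted and reduced, in front of the mirror.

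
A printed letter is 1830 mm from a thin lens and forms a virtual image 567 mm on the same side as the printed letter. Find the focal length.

Virtual image ⇒ d_i = −567 mm.
1/f = 1/d_o + 1/d_i = 1/(1830) + 1/(-567) = -0.001217, so f = -822 mm.
Since f is negative, the thin lens is diverging.

f = -822 mm (diverging)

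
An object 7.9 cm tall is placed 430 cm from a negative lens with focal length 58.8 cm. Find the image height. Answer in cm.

For a negative lens, f = -58.8 cm.
1/d_i = 1/f − 1/d_o = 1/(-58.80) − 1/(430) = -0.01933, so d_i = -51.73 cm.
m = −d_i/d_o = +0.1203.
|h_i| = |m|·h_o = 0.1203 × 7.9 = 0.950 cm. The image is virtual, upright and reduced, on the same side as the object.

0.950 cm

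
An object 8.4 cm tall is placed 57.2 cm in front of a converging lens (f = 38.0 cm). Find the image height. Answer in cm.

16.6 cm

1/d_i = 1/f − 1/d_o = 1/(38.00) − 1/(57.2) = 0.008833, so d_i = 113.2 cm.
m = −d_i/d_o = -1.979.
|h_i| = |m|·h_o = 1.979 × 8.4 = 16.6 cm. The image is real, inverted and enlarged, on the far side of the lens.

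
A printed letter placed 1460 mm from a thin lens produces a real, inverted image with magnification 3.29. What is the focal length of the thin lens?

m = −d_i/d_o ⇒ d_i = −m·d_o = −(-3.29)·(1460) = 4803 mm.
1/f = 1/d_o + 1/d_i = 1/(1460) + 1/(4803) = 0.0008931, so f = 1120 mm.
Since f is positive, the thin lens is converging.

f = 1120 mm (converging)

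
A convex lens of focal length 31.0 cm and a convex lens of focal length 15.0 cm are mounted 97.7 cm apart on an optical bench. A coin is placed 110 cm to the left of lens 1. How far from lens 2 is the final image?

20.7 cm

Lens 1: 1/d_i1 = 1/f₁ − 1/d_o1 = 1/(31.0) − 1/(110) = 0.02317, so d_i1 = 43.16 cm.
The intermediate image is 43.16 cm to the right of lens 1, which is 97.7 − (43.16) = 54.54 cm to the left of lens 2, so d_o2 = +54.54 cm.
Lens 2: 1/d_i2 = 1/f₂ − 1/d_o2 = 1/(15.0) − 1/(54.54) = 0.04833, so d_i2 = 20.7 cm.
The final image is real, 20.7 cm to the right of lens 2 (overall magnification ≈ 0.15).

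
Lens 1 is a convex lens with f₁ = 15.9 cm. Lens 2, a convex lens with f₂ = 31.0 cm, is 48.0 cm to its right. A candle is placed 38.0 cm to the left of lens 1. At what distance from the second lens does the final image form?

Lens 1: 1/d_i1 = 1/f₁ − 1/d_o1 = 1/(15.9) − 1/(38.0) = 0.03658, so d_i1 = 27.34 cm.
The intermediate image is 27.34 cm to the right of lens 1, which is 48.0 − (27.34) = 20.66 cm to the left of lens 2, so d_o2 = +20.66 cm.
Lens 2: 1/d_i2 = 1/f₂ − 1/d_o2 = 1/(31.0) − 1/(20.66) = -0.01614, so d_i2 = -61.9 cm.
The final image is virtual, 61.9 cm to the left of lens 2 (overall magnification ≈ -2.2).

61.9 cm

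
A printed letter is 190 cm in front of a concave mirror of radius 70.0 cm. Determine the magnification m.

m = -0.226

f = R/2 = 70.0/2 = 35.00 cm.
1/d_i = 1/f − 1/d_o = 1/(35.00) − 1/(190) = 0.02331, so d_i = 42.90 cm.
m = −d_i/d_o = −(42.90)/(190) = -0.226.
The image is real, inverted and reduced, in front of the mirror.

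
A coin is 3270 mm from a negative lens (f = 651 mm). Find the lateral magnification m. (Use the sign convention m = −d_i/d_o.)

m = +0.166

For a negative lens, f = -651 mm.
1/d_i = 1/f − 1/d_o = 1/(-651.0) − 1/(3270) = -0.001842, so d_i = -542.9 mm.
m = −d_i/d_o = −(-542.9)/(3270) = +0.166.
The image is virtual, upright and reduced, on the same side as the object.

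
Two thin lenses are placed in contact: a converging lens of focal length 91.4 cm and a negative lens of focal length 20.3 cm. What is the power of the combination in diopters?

P₁ = 1/f₁ = 1/(0.914 m) = +1.094 D; P₂ = 1/f₂ = 1/(-0.203 m) = -4.926 D.
For thin lenses in contact, P = P₁ + P₂ = (+1.094) + (-4.926) = -3.83 D.

P = -3.83 D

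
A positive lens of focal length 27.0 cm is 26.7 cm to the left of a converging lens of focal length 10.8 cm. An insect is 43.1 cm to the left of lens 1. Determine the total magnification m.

m = -0.321

Lens 1: 1/d_i1 = 1/(27.0) − 1/(43.1) = 0.01384, so d_i1 = 72.28 cm; m₁ = −d_i1/d_o1 = -1.677.
d_o2 = 26.7 − (72.28) = -45.58 cm (virtual object).
Lens 2: 1/d_i2 = 1/(10.8) − 1/(-45.58) = 0.1145, so d_i2 = 8.731 cm; m₂ = −d_i2/d_o2 = +0.1916.
m = m₁·m₂ = (-1.677)(+0.1916) = -0.321.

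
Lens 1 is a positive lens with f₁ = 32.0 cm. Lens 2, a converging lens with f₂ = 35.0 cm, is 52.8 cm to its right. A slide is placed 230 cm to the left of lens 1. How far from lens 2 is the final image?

28.2 cm

Lens 1: 1/d_i1 = 1/f₁ − 1/d_o1 = 1/(32.0) − 1/(230) = 0.02690, so d_i1 = 37.17 cm.
The intermediate image is 37.17 cm to the right of lens 1, which is 52.8 − (37.17) = 15.63 cm to the left of lens 2, so d_o2 = +15.63 cm.
Lens 2: 1/d_i2 = 1/f₂ − 1/d_o2 = 1/(35.0) − 1/(15.63) = -0.03541, so d_i2 = -28.2 cm.
The final image is virtual, 28.2 cm to the left of lens 2 (overall magnification ≈ -0.29).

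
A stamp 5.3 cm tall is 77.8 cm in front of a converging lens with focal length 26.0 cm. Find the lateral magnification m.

1/d_i = 1/f − 1/d_o = 1/(26.00) − 1/(77.8) = 0.02561, so d_i = 39.05 cm.
m = −d_i/d_o = −(39.05)/(77.8) = -0.502.
The image is real, inverted and reduced, on the far side of the lens.

m = -0.502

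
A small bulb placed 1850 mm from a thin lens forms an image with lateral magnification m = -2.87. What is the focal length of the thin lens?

f = 1370 mm (converging)

m = −d_i/d_o ⇒ d_i = −m·d_o = −(-2.87)·(1850) = 5310 mm.
1/f = 1/d_o + 1/d_i = 1/(1850) + 1/(5310) = 0.0007289, so f = 1370 mm.
Since f is positive, the thin lens is converging.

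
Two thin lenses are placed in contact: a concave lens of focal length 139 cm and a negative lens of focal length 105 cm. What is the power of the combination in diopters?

P₁ = 1/f₁ = 1/(-1.39 m) = -0.7194 D; P₂ = 1/f₂ = 1/(-1.05 m) = -0.9524 D.
For thin lenses in contact, P = P₁ + P₂ = (-0.7194) + (-0.9524) = -1.67 D.

P = -1.67 D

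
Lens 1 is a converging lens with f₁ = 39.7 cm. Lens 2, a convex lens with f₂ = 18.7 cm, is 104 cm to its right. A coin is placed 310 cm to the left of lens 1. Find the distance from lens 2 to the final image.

27.5 cm

Lens 1: 1/d_i1 = 1/f₁ − 1/d_o1 = 1/(39.7) − 1/(310) = 0.02196, so d_i1 = 45.53 cm.
The intermediate image is 45.53 cm to the right of lens 1, which is 104 − (45.53) = 58.47 cm to the left of lens 2, so d_o2 = +58.47 cm.
Lens 2: 1/d_i2 = 1/f₂ − 1/d_o2 = 1/(18.7) − 1/(58.47) = 0.03637, so d_i2 = 27.5 cm.
The final image is real, 27.5 cm to the right of lens 2 (overall magnification ≈ 0.069).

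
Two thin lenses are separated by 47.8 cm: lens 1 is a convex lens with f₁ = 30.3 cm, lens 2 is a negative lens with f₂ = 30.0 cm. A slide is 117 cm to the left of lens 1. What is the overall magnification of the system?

m = -0.284

Lens 1: 1/d_i1 = 1/(30.3) − 1/(117) = 0.02446, so d_i1 = 40.89 cm; m₁ = −d_i1/d_o1 = -0.3495.
d_o2 = 47.8 − (40.89) = 6.910 cm.
f₂ = −30.0 cm (diverging).
Lens 2: 1/d_i2 = 1/(-30.0) − 1/(6.910) = -0.1781, so d_i2 = -5.616 cm; m₂ = −d_i2/d_o2 = +0.8128.
m = m₁·m₂ = (-0.3495)(+0.8128) = -0.284.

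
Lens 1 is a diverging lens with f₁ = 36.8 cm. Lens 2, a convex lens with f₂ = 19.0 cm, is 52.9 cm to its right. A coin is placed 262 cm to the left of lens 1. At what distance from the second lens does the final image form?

Lens 1 is diverging, so f₁ = −36.8 cm.
Lens 1: 1/d_i1 = 1/f₁ − 1/d_o1 = 1/(-36.8) − 1/(262) = -0.03099, so d_i1 = -32.27 cm.
The intermediate image is 32.27 cm to the left of lens 1 (virtual), which is 52.9 − (-32.27) = 85.17 cm to the left of lens 2, so d_o2 = +85.17 cm.
Lens 2: 1/d_i2 = 1/f₂ − 1/d_o2 = 1/(19.0) − 1/(85.17) = 0.04089, so d_i2 = 24.5 cm.
The final image is real, 24.5 cm to the right of lens 2 (overall magnification ≈ -0.035).

24.5 cm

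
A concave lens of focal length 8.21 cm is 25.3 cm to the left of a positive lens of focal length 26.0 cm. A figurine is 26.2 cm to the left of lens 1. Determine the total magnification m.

f₁ = −8.21 cm (diverging).
Lens 1: 1/d_i1 = 1/(-8.21) − 1/(26.2) = -0.1600, so d_i1 = -6.251 cm; m₁ = −d_i1/d_o1 = +0.2386.
d_o2 = 25.3 − (-6.251) = 31.55 cm.
Lens 2: 1/d_i2 = 1/(26.0) − 1/(31.55) = 0.006766, so d_i2 = 147.8 cm; m₂ = −d_i2/d_o2 = -4.685.
m = m₁·m₂ = (+0.2386)(-4.685) = -1.12.

m = -1.12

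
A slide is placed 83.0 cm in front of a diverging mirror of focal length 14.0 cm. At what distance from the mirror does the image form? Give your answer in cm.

For a diverging mirror, f = -14.0 cm.
Mirror equation: 1/q = 1/f − 1/p = 1/(-14.00) − 1/(83.0) = -0.07143 − 0.01205 = -0.08348, so q = -12.0 cm.
The image is virtual, upright and reduced, behind the mirror.

12.0 cm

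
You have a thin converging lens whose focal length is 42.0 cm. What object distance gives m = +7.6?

m = −d_i/d_o ⇒ d_i = −m·d_o.
1/f = 1/d_o + 1/d_i = 1/d_o − 1/(m·d_o) = (1 − 1/m)/d_o, so d_o = f(1 − 1/m) = (42.00)(1 − 1/(+7.6)) = 36.5 cm.

36.5 cm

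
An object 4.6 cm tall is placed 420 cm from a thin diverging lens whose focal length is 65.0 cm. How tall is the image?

For a diverging lens, f = -65.0 cm.
1/d_i = 1/f − 1/d_o = 1/(-65.00) − 1/(420) = -0.01777, so d_i = -56.29 cm.
m = −d_i/d_o = +0.1340.
|h_i| = |m|·h_o = 0.1340 × 4.6 = 0.616 cm. The image is virtual, upright and reduced, on the same side as the object.

0.616 cm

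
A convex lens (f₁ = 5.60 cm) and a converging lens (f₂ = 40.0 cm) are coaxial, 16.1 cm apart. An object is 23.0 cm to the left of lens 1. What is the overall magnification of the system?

m = -0.411

Lens 1: 1/d_i1 = 1/(5.60) − 1/(23.0) = 0.1351, so d_i1 = 7.402 cm; m₁ = −d_i1/d_o1 = -0.3218.
d_o2 = 16.1 − (7.402) = 8.698 cm.
Lens 2: 1/d_i2 = 1/(40.0) − 1/(8.698) = -0.08997, so d_i2 = -11.11 cm; m₂ = −d_i2/d_o2 = +1.278.
m = m₁·m₂ = (-0.3218)(+1.278) = -0.411.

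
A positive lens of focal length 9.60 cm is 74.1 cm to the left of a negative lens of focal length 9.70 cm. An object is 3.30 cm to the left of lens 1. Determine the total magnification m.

Lens 1: 1/d_i1 = 1/(9.60) − 1/(3.30) = -0.1989, so d_i1 = -5.029 cm; m₁ = −d_i1/d_o1 = +1.524.
d_o2 = 74.1 − (-5.029) = 79.13 cm.
f₂ = −9.70 cm (diverging).
Lens 2: 1/d_i2 = 1/(-9.70) − 1/(79.13) = -0.1157, so d_i2 = -8.641 cm; m₂ = −d_i2/d_o2 = +0.1092.
m = m₁·m₂ = (+1.524)(+0.1092) = +0.166.

m = +0.166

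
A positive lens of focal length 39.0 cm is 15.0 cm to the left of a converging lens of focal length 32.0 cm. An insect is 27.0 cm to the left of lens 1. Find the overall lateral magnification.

Lens 1: 1/d_i1 = 1/(39.0) − 1/(27.0) = -0.01140, so d_i1 = -87.75 cm; m₁ = −d_i1/d_o1 = +3.250.
d_o2 = 15.0 − (-87.75) = 102.8 cm.
Lens 2: 1/d_i2 = 1/(32.0) − 1/(102.8) = 0.02152, so d_i2 = 46.46 cm; m₂ = −d_i2/d_o2 = -0.4520.
m = m₁·m₂ = (+3.250)(-0.4520) = -1.47.

m = -1.47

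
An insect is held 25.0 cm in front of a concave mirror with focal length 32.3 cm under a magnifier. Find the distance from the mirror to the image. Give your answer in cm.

Mirror equation: 1/s_i = 1/f − 1/s_o = 1/(32.30) − 1/(25.0) = 0.03096 − 0.04000 = -0.009040, so s_i = -111 cm.
The image is virtual, upright and enlarged, behind the mirror.

111 cm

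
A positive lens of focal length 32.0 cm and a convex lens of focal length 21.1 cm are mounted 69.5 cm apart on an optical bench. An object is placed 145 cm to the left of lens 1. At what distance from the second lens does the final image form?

81.8 cm

Lens 1: 1/d_i1 = 1/f₁ − 1/d_o1 = 1/(32.0) − 1/(145) = 0.02435, so d_i1 = 41.06 cm.
The intermediate image is 41.06 cm to the right of lens 1, which is 69.5 − (41.06) = 28.44 cm to the left of lens 2, so d_o2 = +28.44 cm.
Lens 2: 1/d_i2 = 1/f₂ − 1/d_o2 = 1/(21.1) − 1/(28.44) = 0.01223, so d_i2 = 81.8 cm.
The final image is real, 81.8 cm to the right of lens 2 (overall magnification ≈ 0.81).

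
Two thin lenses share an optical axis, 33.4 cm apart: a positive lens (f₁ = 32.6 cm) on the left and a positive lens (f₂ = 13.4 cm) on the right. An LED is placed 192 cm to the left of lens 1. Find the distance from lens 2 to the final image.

4.08 cm

Lens 1: 1/d_i1 = 1/f₁ − 1/d_o1 = 1/(32.6) − 1/(192) = 0.02547, so d_i1 = 39.27 cm.
The intermediate image is 39.27 cm to the right of lens 1, which lies 5.870 cm to the right of lens 2 — a virtual object — so d_o2 = −5.870 cm.
Lens 2: 1/d_i2 = 1/f₂ − 1/d_o2 = 1/(13.4) − 1/(-5.870) = 0.2450, so d_i2 = 4.08 cm.
The final image is real, 4.08 cm to the right of lens 2 (overall magnification ≈ -0.14).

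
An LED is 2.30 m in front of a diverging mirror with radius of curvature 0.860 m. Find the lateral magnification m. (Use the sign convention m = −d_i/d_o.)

m = +0.158

f = R/2 = 0.860/2 = 0.4300 m; for a diverging mirror, f = -0.4300 m.
1/d_i = 1/f − 1/d_o = 1/(-0.4300) − 1/(2.30) = -2.760, so d_i = -0.3623 m.
m = −d_i/d_o = −(-0.3623)/(2.30) = +0.158.
The image is virtual, upright and reduced, behind the mirror.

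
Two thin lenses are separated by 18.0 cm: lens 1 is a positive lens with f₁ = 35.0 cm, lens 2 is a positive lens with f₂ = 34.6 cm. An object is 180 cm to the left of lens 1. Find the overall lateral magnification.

m = -0.139

Lens 1: 1/d_i1 = 1/(35.0) − 1/(180) = 0.02302, so d_i1 = 43.45 cm; m₁ = −d_i1/d_o1 = -0.2414.
d_o2 = 18.0 − (43.45) = -25.45 cm (virtual object).
Lens 2: 1/d_i2 = 1/(34.6) − 1/(-25.45) = 0.06819, so d_i2 = 14.66 cm; m₂ = −d_i2/d_o2 = +0.5762.
m = m₁·m₂ = (-0.2414)(+0.5762) = -0.139.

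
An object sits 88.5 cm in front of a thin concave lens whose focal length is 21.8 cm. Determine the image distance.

For a concave lens, f = -21.8 cm.
Lens equation: 1/d_i = 1/f − 1/d_o = 1/(-21.80) − 1/(88.5) = -0.04587 − 0.01130 = -0.05717, so d_i = -17.5 cm.
The image is virtual, upright and reduced, on the same side as the object.

17.5 cm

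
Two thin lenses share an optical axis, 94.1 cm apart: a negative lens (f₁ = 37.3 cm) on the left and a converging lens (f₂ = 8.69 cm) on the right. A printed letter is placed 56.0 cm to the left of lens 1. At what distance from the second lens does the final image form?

9.39 cm

Lens 1 is diverging, so f₁ = −37.3 cm.
Lens 1: 1/d_i1 = 1/f₁ − 1/d_o1 = 1/(-37.3) − 1/(56.0) = -0.04467, so d_i1 = -22.39 cm.
The intermediate image is 22.39 cm to the left of lens 1 (virtual), which is 94.1 − (-22.39) = 116.5 cm to the left of lens 2, so d_o2 = +116.5 cm.
Lens 2: 1/d_i2 = 1/f₂ − 1/d_o2 = 1/(8.69) − 1/(116.5) = 0.1065, so d_i2 = 9.39 cm.
The final image is real, 9.39 cm to the right of lens 2 (overall magnification ≈ -0.032).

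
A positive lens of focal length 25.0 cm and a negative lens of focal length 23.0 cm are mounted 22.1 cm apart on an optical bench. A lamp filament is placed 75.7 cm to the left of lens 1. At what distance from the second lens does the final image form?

Lens 1: 1/d_i1 = 1/f₁ − 1/d_o1 = 1/(25.0) − 1/(75.7) = 0.02679, so d_i1 = 37.33 cm.
The intermediate image is 37.33 cm to the right of lens 1, which lies 15.23 cm to the right of lens 2 — a virtual object — so d_o2 = −15.23 cm.
Lens 2 is diverging, so f₂ = −23.0 cm.
Lens 2: 1/d_i2 = 1/f₂ − 1/d_o2 = 1/(-23.0) − 1/(-15.23) = 0.02218, so d_i2 = 45.1 cm.
The final image is real, 45.1 cm to the right of lens 2 (overall magnification ≈ -1.5).

45.1 cm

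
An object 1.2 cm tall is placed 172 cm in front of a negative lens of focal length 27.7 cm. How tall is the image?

0.166 cm

For a negative lens, f = -27.7 cm.
1/d_i = 1/f − 1/d_o = 1/(-27.70) − 1/(172) = -0.04192, so d_i = -23.86 cm.
m = −d_i/d_o = +0.1387.
|h_i| = |m|·h_o = 0.1387 × 1.2 = 0.166 cm. The image is virtual, upright and reduced, on the same side as the object.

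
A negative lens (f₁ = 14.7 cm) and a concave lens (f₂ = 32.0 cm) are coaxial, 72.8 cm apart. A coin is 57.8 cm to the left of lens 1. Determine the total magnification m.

f₁ = −14.7 cm (diverging).
Lens 1: 1/d_i1 = 1/(-14.7) − 1/(57.8) = -0.08533, so d_i1 = -11.72 cm; m₁ = −d_i1/d_o1 = +0.2028.
d_o2 = 72.8 − (-11.72) = 84.52 cm.
f₂ = −32.0 cm (diverging).
Lens 2: 1/d_i2 = 1/(-32.0) − 1/(84.52) = -0.04308, so d_i2 = -23.21 cm; m₂ = −d_i2/d_o2 = +0.2746.
m = m₁·m₂ = (+0.2028)(+0.2746) = +0.0557.

m = +0.0557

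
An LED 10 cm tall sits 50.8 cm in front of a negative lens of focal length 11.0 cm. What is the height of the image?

For a negative lens, f = -11.0 cm.
1/d_i = 1/f − 1/d_o = 1/(-11.00) − 1/(50.8) = -0.1106, so d_i = -9.042 cm.
m = −d_i/d_o = +0.1780.
|h_i| = |m|·h_o = 0.1780 × 10 = 1.78 cm. The image is virtual, upright and reduced, on the same side as the object.

1.78 cm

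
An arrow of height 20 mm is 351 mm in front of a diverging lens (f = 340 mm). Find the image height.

9.84 mm

For a diverging lens, f = -340 mm.
1/d_i = 1/f − 1/d_o = 1/(-340.0) − 1/(351) = -0.005790, so d_i = -172.7 mm.
m = −d_i/d_o = +0.4920.
|h_i| = |m|·h_o = 0.4920 × 20 = 9.84 mm. The image is virtual, upright and reduced, on the same side as the object.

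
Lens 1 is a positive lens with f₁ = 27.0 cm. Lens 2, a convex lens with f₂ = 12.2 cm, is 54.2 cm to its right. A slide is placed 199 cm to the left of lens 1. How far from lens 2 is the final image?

26.0 cm

Lens 1: 1/d_i1 = 1/f₁ − 1/d_o1 = 1/(27.0) − 1/(199) = 0.03201, so d_i1 = 31.24 cm.
The intermediate image is 31.24 cm to the right of lens 1, which is 54.2 − (31.24) = 22.96 cm to the left of lens 2, so d_o2 = +22.96 cm.
Lens 2: 1/d_i2 = 1/f₂ − 1/d_o2 = 1/(12.2) − 1/(22.96) = 0.03841, so d_i2 = 26.0 cm.
The final image is real, 26.0 cm to the right of lens 2 (overall magnification ≈ 0.18).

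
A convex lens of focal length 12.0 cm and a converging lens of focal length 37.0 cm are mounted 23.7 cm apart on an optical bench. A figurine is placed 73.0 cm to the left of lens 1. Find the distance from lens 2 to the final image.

12.5 cm

Lens 1: 1/d_i1 = 1/f₁ − 1/d_o1 = 1/(12.0) − 1/(73.0) = 0.06963, so d_i1 = 14.36 cm.
The intermediate image is 14.36 cm to the right of lens 1, which is 23.7 − (14.36) = 9.340 cm to the left of lens 2, so d_o2 = +9.340 cm.
Lens 2: 1/d_i2 = 1/f₂ − 1/d_o2 = 1/(37.0) − 1/(9.340) = -0.08004, so d_i2 = -12.5 cm.
The final image is virtual, 12.5 cm to the left of lens 2 (overall magnification ≈ -0.26).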